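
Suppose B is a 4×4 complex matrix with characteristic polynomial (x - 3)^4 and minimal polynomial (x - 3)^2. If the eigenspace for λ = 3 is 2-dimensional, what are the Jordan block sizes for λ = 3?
Block sizes for λ = 3: [2, 2]

Step 1 — from the characteristic polynomial, algebraic multiplicity of λ = 3 is 4. From dim ker(B − (3)·I) = 2, there are exactly 2 Jordan blocks for λ = 3.
Step 2 — from the minimal polynomial, the factor (x − 3)^2 tells us the largest block for λ = 3 has size 2.
Step 3 — with total size 4, 2 blocks, and largest block 2, the block sizes (in nonincreasing order) are [2, 2].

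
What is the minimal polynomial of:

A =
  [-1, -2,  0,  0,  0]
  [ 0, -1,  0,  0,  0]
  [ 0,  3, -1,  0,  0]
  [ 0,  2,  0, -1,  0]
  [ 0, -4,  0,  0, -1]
x^2 + 2*x + 1

The characteristic polynomial is χ_A(x) = (x + 1)^5, so the eigenvalues are known. The minimal polynomial is
  m_A(x) = Π_λ (x − λ)^{k_λ}
where k_λ is the size of the *largest* Jordan block for λ (equivalently, the smallest k with (A − λI)^k v = 0 for every generalised eigenvector v of λ).

  λ = -1: largest Jordan block has size 2, contributing (x + 1)^2

So m_A(x) = (x + 1)^2 = x^2 + 2*x + 1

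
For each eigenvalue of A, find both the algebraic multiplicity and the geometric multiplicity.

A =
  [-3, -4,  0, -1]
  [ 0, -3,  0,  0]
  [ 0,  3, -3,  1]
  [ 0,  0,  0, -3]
λ = -3: alg = 4, geom = 2

Step 1 — factor the characteristic polynomial to read off the algebraic multiplicities:
  χ_A(x) = (x + 3)^4

Step 2 — compute geometric multiplicities via the rank-nullity identity g(λ) = n − rank(A − λI):
  rank(A − (-3)·I) = 2, so dim ker(A − (-3)·I) = n − 2 = 2

Summary:
  λ = -3: algebraic multiplicity = 4, geometric multiplicity = 2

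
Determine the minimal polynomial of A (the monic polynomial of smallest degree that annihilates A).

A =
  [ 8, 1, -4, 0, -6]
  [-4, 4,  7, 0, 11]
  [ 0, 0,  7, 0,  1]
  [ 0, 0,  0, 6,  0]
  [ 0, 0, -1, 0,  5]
x^3 - 18*x^2 + 108*x - 216

The characteristic polynomial is χ_A(x) = (x - 6)^5, so the eigenvalues are known. The minimal polynomial is
  m_A(x) = Π_λ (x − λ)^{k_λ}
where k_λ is the size of the *largest* Jordan block for λ (equivalently, the smallest k with (A − λI)^k v = 0 for every generalised eigenvector v of λ).

  λ = 6: largest Jordan block has size 3, contributing (x − 6)^3

So m_A(x) = (x - 6)^3 = x^3 - 18*x^2 + 108*x - 216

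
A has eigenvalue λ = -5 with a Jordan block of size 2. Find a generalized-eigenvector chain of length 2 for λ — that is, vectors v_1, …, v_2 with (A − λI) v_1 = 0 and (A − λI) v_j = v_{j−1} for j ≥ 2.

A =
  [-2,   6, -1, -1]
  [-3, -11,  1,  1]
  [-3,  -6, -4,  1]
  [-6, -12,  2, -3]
A Jordan chain for λ = -5 of length 2:
v_1 = (3, -3, -3, -6)ᵀ
v_2 = (1, 0, 0, 0)ᵀ

Let N = A − (-5)·I. We want v_2 with N^2 v_2 = 0 but N^1 v_2 ≠ 0; then v_{j-1} := N · v_j for j = 2, …, 2.

Pick v_2 = (1, 0, 0, 0)ᵀ.
Then v_1 = N · v_2 = (3, -3, -3, -6)ᵀ.

Sanity check: (A − (-5)·I) v_1 = (0, 0, 0, 0)ᵀ = 0. ✓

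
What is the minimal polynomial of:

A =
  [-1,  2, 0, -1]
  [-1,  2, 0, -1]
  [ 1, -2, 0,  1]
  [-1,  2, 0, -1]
x^2

The characteristic polynomial is χ_A(x) = x^4, so the eigenvalues are known. The minimal polynomial is
  m_A(x) = Π_λ (x − λ)^{k_λ}
where k_λ is the size of the *largest* Jordan block for λ (equivalently, the smallest k with (A − λI)^k v = 0 for every generalised eigenvector v of λ).

  λ = 0: largest Jordan block has size 2, contributing (x − 0)^2

So m_A(x) = x^2 = x^2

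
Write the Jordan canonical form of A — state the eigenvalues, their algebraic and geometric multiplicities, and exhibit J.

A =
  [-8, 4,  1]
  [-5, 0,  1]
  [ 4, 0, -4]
J_3(-4)

The characteristic polynomial is
  det(x·I − A) = x^3 + 12*x^2 + 48*x + 64 = (x + 4)^3

Eigenvalues and multiplicities (the geometric multiplicity of λ is n − rank(A − λI), which equals the number of Jordan blocks for λ):
  λ = -4: algebraic multiplicity = 3, geometric multiplicity = 1

Determining the block sizes for each eigenvalue:
  λ = -4: one block (gm = 1), so the single block has size am = 3 → block sizes [3]

Assembling the blocks gives a Jordan form
J =
  [-4,  1,  0]
  [ 0, -4,  1]
  [ 0,  0, -4]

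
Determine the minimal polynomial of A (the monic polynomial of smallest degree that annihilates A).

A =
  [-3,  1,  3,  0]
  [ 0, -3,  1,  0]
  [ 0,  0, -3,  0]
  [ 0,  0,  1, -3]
x^3 + 9*x^2 + 27*x + 27

The characteristic polynomial is χ_A(x) = (x + 3)^4, so the eigenvalues are known. The minimal polynomial is
  m_A(x) = Π_λ (x − λ)^{k_λ}
where k_λ is the size of the *largest* Jordan block for λ (equivalently, the smallest k with (A − λI)^k v = 0 for every generalised eigenvector v of λ).

  λ = -3: largest Jordan block has size 3, contributing (x + 3)^3

So m_A(x) = (x + 3)^3 = x^3 + 9*x^2 + 27*x + 27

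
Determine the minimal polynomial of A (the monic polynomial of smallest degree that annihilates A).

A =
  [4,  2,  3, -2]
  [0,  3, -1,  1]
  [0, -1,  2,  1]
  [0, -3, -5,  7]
x^3 - 12*x^2 + 48*x - 64

The characteristic polynomial is χ_A(x) = (x - 4)^4, so the eigenvalues are known. The minimal polynomial is
  m_A(x) = Π_λ (x − λ)^{k_λ}
where k_λ is the size of the *largest* Jordan block for λ (equivalently, the smallest k with (A − λI)^k v = 0 for every generalised eigenvector v of λ).

  λ = 4: largest Jordan block has size 3, contributing (x − 4)^3

So m_A(x) = (x - 4)^3 = x^3 - 12*x^2 + 48*x - 64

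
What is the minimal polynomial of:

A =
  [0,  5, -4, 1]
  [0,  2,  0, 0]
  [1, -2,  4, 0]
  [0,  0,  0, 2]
x^3 - 6*x^2 + 12*x - 8

The characteristic polynomial is χ_A(x) = (x - 2)^4, so the eigenvalues are known. The minimal polynomial is
  m_A(x) = Π_λ (x − λ)^{k_λ}
where k_λ is the size of the *largest* Jordan block for λ (equivalently, the smallest k with (A − λI)^k v = 0 for every generalised eigenvector v of λ).

  λ = 2: largest Jordan block has size 3, contributing (x − 2)^3

So m_A(x) = (x - 2)^3 = x^3 - 6*x^2 + 12*x - 8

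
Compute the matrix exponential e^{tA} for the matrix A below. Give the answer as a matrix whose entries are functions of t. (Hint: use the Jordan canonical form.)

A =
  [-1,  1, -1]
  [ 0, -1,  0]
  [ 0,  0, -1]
e^{tA} =
  [exp(-t), t*exp(-t), -t*exp(-t)]
  [0, exp(-t), 0]
  [0, 0, exp(-t)]

Strategy: write A = P · J · P⁻¹ where J is a Jordan canonical form, so e^{tA} = P · e^{tJ} · P⁻¹, and e^{tJ} can be computed block-by-block.

A has Jordan form
J =
  [-1,  1,  0]
  [ 0, -1,  0]
  [ 0,  0, -1]
(up to reordering of blocks).

Per-block formulas:
  For a 1×1 block at λ = -1: exp(t · [-1]) = [e^(-1t)].
  For a 2×2 Jordan block J_2(-1): exp(t · J_2(-1)) = e^(-1t)·(I + t·N), where N is the 2×2 nilpotent shift.

After assembling e^{tJ} and conjugating by P, we get:

e^{tA} =
  [exp(-t), t*exp(-t), -t*exp(-t)]
  [0, exp(-t), 0]
  [0, 0, exp(-t)]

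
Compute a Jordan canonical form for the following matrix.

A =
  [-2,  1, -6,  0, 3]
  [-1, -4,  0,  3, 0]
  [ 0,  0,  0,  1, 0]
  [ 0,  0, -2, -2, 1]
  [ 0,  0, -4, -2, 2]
J_2(-3) ⊕ J_3(0)

The characteristic polynomial is
  det(x·I − A) = x^5 + 6*x^4 + 9*x^3 = x^3*(x + 3)^2

Eigenvalues and multiplicities (the geometric multiplicity of λ is n − rank(A − λI), which equals the number of Jordan blocks for λ):
  λ = -3: algebraic multiplicity = 2, geometric multiplicity = 1
  λ = 0: algebraic multiplicity = 3, geometric multiplicity = 1

Determining the block sizes for each eigenvalue:
  λ = -3: one block (gm = 1), so the single block has size am = 2 → block sizes [2]
  λ = 0: one block (gm = 1), so the single block has size am = 3 → block sizes [3]

Assembling the blocks gives a Jordan form
J =
  [-3,  1, 0, 0, 0]
  [ 0, -3, 0, 0, 0]
  [ 0,  0, 0, 1, 0]
  [ 0,  0, 0, 0, 1]
  [ 0,  0, 0, 0, 0]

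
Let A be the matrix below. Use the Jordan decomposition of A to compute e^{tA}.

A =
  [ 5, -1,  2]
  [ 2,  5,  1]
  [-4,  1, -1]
e^{tA} =
  [-2*t*exp(4*t) + 2*exp(4*t) - exp(t), -t*exp(4*t), -t*exp(4*t) + exp(4*t) - exp(t)]
  [2*t*exp(4*t), t*exp(4*t) + exp(4*t), t*exp(4*t)]
  [2*t*exp(4*t) - 2*exp(4*t) + 2*exp(t), t*exp(4*t), t*exp(4*t) - exp(4*t) + 2*exp(t)]

Strategy: write A = P · J · P⁻¹ where J is a Jordan canonical form, so e^{tA} = P · e^{tJ} · P⁻¹, and e^{tJ} can be computed block-by-block.

A has Jordan form
J =
  [1, 0, 0]
  [0, 4, 1]
  [0, 0, 4]
(up to reordering of blocks).

Per-block formulas:
  For a 2×2 Jordan block J_2(4): exp(t · J_2(4)) = e^(4t)·(I + t·N), where N is the 2×2 nilpotent shift.
  For a 1×1 block at λ = 1: exp(t · [1]) = [e^(1t)].

After assembling e^{tJ} and conjugating by P, we get:

e^{tA} =
  [-2*t*exp(4*t) + 2*exp(4*t) - exp(t), -t*exp(4*t), -t*exp(4*t) + exp(4*t) - exp(t)]
  [2*t*exp(4*t), t*exp(4*t) + exp(4*t), t*exp(4*t)]
  [2*t*exp(4*t) - 2*exp(4*t) + 2*exp(t), t*exp(4*t), t*exp(4*t) - exp(4*t) + 2*exp(t)]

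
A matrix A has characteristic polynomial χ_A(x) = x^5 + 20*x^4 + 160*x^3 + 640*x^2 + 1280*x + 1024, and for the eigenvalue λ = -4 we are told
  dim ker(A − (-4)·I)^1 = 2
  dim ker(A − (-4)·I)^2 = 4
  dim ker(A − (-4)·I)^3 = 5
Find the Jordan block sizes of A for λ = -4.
Block sizes for λ = -4: [3, 2]

From the dimensions of kernels of powers, the number of Jordan blocks of size at least j is d_j − d_{j−1} where d_j = dim ker(N^j) (with d_0 = 0). Computing the differences gives [2, 2, 1].
The number of blocks of size exactly k is (#blocks of size ≥ k) − (#blocks of size ≥ k + 1), so the partition is: 1 block(s) of size 2, 1 block(s) of size 3.
In nonincreasing order the block sizes are [3, 2].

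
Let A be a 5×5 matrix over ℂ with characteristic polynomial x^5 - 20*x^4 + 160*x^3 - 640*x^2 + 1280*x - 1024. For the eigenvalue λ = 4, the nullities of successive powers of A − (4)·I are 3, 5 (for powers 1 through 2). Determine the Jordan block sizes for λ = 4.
Block sizes for λ = 4: [2, 2, 1]

From the dimensions of kernels of powers, the number of Jordan blocks of size at least j is d_j − d_{j−1} where d_j = dim ker(N^j) (with d_0 = 0). Computing the differences gives [3, 2].
The number of blocks of size exactly k is (#blocks of size ≥ k) − (#blocks of size ≥ k + 1), so the partition is: 1 block(s) of size 1, 2 block(s) of size 2.
In nonincreasing order the block sizes are [2, 2, 1].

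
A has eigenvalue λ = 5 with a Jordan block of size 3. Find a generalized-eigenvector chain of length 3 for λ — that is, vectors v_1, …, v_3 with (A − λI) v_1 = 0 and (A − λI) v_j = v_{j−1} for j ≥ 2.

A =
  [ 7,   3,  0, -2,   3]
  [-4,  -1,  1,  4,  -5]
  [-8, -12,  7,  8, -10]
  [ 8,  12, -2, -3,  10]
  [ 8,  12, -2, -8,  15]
A Jordan chain for λ = 5 of length 3:
v_1 = (1, -2, -4, 4, 4)ᵀ
v_2 = (0, 1, 2, -2, -2)ᵀ
v_3 = (0, 0, 1, 0, 0)ᵀ

Let N = A − (5)·I. We want v_3 with N^3 v_3 = 0 but N^2 v_3 ≠ 0; then v_{j-1} := N · v_j for j = 3, …, 2.

Pick v_3 = (0, 0, 1, 0, 0)ᵀ.
Then v_2 = N · v_3 = (0, 1, 2, -2, -2)ᵀ.
Then v_1 = N · v_2 = (1, -2, -4, 4, 4)ᵀ.

Sanity check: (A − (5)·I) v_1 = (0, 0, 0, 0, 0)ᵀ = 0. ✓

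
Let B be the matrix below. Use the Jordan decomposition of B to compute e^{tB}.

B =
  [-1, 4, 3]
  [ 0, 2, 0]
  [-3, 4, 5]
e^{tB} =
  [-3*t*exp(2*t) + exp(2*t), 4*t*exp(2*t), 3*t*exp(2*t)]
  [0, exp(2*t), 0]
  [-3*t*exp(2*t), 4*t*exp(2*t), 3*t*exp(2*t) + exp(2*t)]

Strategy: write B = P · J · P⁻¹ where J is a Jordan canonical form, so e^{tB} = P · e^{tJ} · P⁻¹, and e^{tJ} can be computed block-by-block.

B has Jordan form
J =
  [2, 1, 0]
  [0, 2, 0]
  [0, 0, 2]
(up to reordering of blocks).

Per-block formulas:
  For a 1×1 block at λ = 2: exp(t · [2]) = [e^(2t)].
  For a 2×2 Jordan block J_2(2): exp(t · J_2(2)) = e^(2t)·(I + t·N), where N is the 2×2 nilpotent shift.

After assembling e^{tJ} and conjugating by P, we get:

e^{tB} =
  [-3*t*exp(2*t) + exp(2*t), 4*t*exp(2*t), 3*t*exp(2*t)]
  [0, exp(2*t), 0]
  [-3*t*exp(2*t), 4*t*exp(2*t), 3*t*exp(2*t) + exp(2*t)]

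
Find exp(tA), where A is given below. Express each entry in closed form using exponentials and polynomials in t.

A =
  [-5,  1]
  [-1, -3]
e^{tA} =
  [-t*exp(-4*t) + exp(-4*t), t*exp(-4*t)]
  [-t*exp(-4*t), t*exp(-4*t) + exp(-4*t)]

Strategy: write A = P · J · P⁻¹ where J is a Jordan canonical form, so e^{tA} = P · e^{tJ} · P⁻¹, and e^{tJ} can be computed block-by-block.

A has Jordan form
J =
  [-4,  1]
  [ 0, -4]
(up to reordering of blocks).

Per-block formulas:
  For a 2×2 Jordan block J_2(-4): exp(t · J_2(-4)) = e^(-4t)·(I + t·N), where N is the 2×2 nilpotent shift.

After assembling e^{tJ} and conjugating by P, we get:

e^{tA} =
  [-t*exp(-4*t) + exp(-4*t), t*exp(-4*t)]
  [-t*exp(-4*t), t*exp(-4*t) + exp(-4*t)]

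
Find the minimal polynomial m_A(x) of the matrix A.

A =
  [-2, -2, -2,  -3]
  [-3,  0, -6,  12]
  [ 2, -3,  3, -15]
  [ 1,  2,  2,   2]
x^3 - 4*x^2 - 11*x - 6

The characteristic polynomial is χ_A(x) = (x - 6)*(x + 1)^3, so the eigenvalues are known. The minimal polynomial is
  m_A(x) = Π_λ (x − λ)^{k_λ}
where k_λ is the size of the *largest* Jordan block for λ (equivalently, the smallest k with (A − λI)^k v = 0 for every generalised eigenvector v of λ).

  λ = -1: largest Jordan block has size 2, contributing (x + 1)^2
  λ = 6: largest Jordan block has size 1, contributing (x − 6)

So m_A(x) = (x - 6)*(x + 1)^2 = x^3 - 4*x^2 - 11*x - 6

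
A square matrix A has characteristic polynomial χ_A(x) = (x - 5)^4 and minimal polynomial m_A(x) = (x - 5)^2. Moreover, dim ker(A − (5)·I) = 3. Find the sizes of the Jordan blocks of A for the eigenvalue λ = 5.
Block sizes for λ = 5: [2, 1, 1]

Step 1 — from the characteristic polynomial, algebraic multiplicity of λ = 5 is 4. From dim ker(A − (5)·I) = 3, there are exactly 3 Jordan blocks for λ = 5.
Step 2 — from the minimal polynomial, the factor (x − 5)^2 tells us the largest block for λ = 5 has size 2.
Step 3 — with total size 4, 3 blocks, and largest block 2, the block sizes (in nonincreasing order) are [2, 1, 1].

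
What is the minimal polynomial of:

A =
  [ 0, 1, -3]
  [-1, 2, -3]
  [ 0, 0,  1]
x^2 - 2*x + 1

The characteristic polynomial is χ_A(x) = (x - 1)^3, so the eigenvalues are known. The minimal polynomial is
  m_A(x) = Π_λ (x − λ)^{k_λ}
where k_λ is the size of the *largest* Jordan block for λ (equivalently, the smallest k with (A − λI)^k v = 0 for every generalised eigenvector v of λ).

  λ = 1: largest Jordan block has size 2, contributing (x − 1)^2

So m_A(x) = (x - 1)^2 = x^2 - 2*x + 1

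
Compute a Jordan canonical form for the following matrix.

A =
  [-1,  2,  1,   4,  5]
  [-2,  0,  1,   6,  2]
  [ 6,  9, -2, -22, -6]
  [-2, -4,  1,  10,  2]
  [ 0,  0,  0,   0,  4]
J_3(1) ⊕ J_1(4) ⊕ J_1(4)

The characteristic polynomial is
  det(x·I − A) = x^5 - 11*x^4 + 43*x^3 - 73*x^2 + 56*x - 16 = (x - 4)^2*(x - 1)^3

Eigenvalues and multiplicities (the geometric multiplicity of λ is n − rank(A − λI), which equals the number of Jordan blocks for λ):
  λ = 1: algebraic multiplicity = 3, geometric multiplicity = 1
  λ = 4: algebraic multiplicity = 2, geometric multiplicity = 2

Determining the block sizes for each eigenvalue:
  λ = 1: one block (gm = 1), so the single block has size am = 3 → block sizes [3]
  λ = 4: gm = am = 2, so every block has size 1 → block sizes [1, 1]

Assembling the blocks gives a Jordan form
J =
  [1, 1, 0, 0, 0]
  [0, 1, 1, 0, 0]
  [0, 0, 1, 0, 0]
  [0, 0, 0, 4, 0]
  [0, 0, 0, 0, 4]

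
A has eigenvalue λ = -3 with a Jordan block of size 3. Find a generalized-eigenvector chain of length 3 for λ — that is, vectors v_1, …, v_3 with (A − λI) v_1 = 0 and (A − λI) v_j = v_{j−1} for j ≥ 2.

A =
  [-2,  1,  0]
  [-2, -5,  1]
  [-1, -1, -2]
A Jordan chain for λ = -3 of length 3:
v_1 = (-1, 1, 0)ᵀ
v_2 = (1, -2, -1)ᵀ
v_3 = (1, 0, 0)ᵀ

Let N = A − (-3)·I. We want v_3 with N^3 v_3 = 0 but N^2 v_3 ≠ 0; then v_{j-1} := N · v_j for j = 3, …, 2.

Pick v_3 = (1, 0, 0)ᵀ.
Then v_2 = N · v_3 = (1, -2, -1)ᵀ.
Then v_1 = N · v_2 = (-1, 1, 0)ᵀ.

Sanity check: (A − (-3)·I) v_1 = (0, 0, 0)ᵀ = 0. ✓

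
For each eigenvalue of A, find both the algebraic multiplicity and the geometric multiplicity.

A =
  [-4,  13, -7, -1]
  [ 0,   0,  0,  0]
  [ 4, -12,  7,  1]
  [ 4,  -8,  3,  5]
λ = 0: alg = 2, geom = 1; λ = 4: alg = 2, geom = 1

Step 1 — factor the characteristic polynomial to read off the algebraic multiplicities:
  χ_A(x) = x^2*(x - 4)^2

Step 2 — compute geometric multiplicities via the rank-nullity identity g(λ) = n − rank(A − λI):
  rank(A − (0)·I) = 3, so dim ker(A − (0)·I) = n − 3 = 1
  rank(A − (4)·I) = 3, so dim ker(A − (4)·I) = n − 3 = 1

Summary:
  λ = 0: algebraic multiplicity = 2, geometric multiplicity = 1
  λ = 4: algebraic multiplicity = 2, geometric multiplicity = 1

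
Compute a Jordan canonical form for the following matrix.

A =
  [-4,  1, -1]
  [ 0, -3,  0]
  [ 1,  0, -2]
J_3(-3)

The characteristic polynomial is
  det(x·I − A) = x^3 + 9*x^2 + 27*x + 27 = (x + 3)^3

Eigenvalues and multiplicities (the geometric multiplicity of λ is n − rank(A − λI), which equals the number of Jordan blocks for λ):
  λ = -3: algebraic multiplicity = 3, geometric multiplicity = 1

Determining the block sizes for each eigenvalue:
  λ = -3: one block (gm = 1), so the single block has size am = 3 → block sizes [3]

Assembling the blocks gives a Jordan form
J =
  [-3,  1,  0]
  [ 0, -3,  1]
  [ 0,  0, -3]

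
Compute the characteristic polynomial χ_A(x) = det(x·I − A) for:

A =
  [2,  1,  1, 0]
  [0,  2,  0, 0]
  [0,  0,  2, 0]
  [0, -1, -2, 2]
x^4 - 8*x^3 + 24*x^2 - 32*x + 16

Expanding det(x·I − A) (e.g. by cofactor expansion or by noting that A is similar to its Jordan form J, which has the same characteristic polynomial as A) gives
  χ_A(x) = x^4 - 8*x^3 + 24*x^2 - 32*x + 16
which factors as (x - 2)^4. The eigenvalues (with algebraic multiplicities) are λ = 2 with multiplicity 4.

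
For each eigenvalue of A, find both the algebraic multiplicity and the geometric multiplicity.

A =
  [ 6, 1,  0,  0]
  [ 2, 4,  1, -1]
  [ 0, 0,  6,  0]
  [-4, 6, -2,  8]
λ = 6: alg = 4, geom = 2

Step 1 — factor the characteristic polynomial to read off the algebraic multiplicities:
  χ_A(x) = (x - 6)^4

Step 2 — compute geometric multiplicities via the rank-nullity identity g(λ) = n − rank(A − λI):
  rank(A − (6)·I) = 2, so dim ker(A − (6)·I) = n − 2 = 2

Summary:
  λ = 6: algebraic multiplicity = 4, geometric multiplicity = 2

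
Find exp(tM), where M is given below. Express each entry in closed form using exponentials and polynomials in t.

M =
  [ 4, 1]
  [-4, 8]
e^{tM} =
  [-2*t*exp(6*t) + exp(6*t), t*exp(6*t)]
  [-4*t*exp(6*t), 2*t*exp(6*t) + exp(6*t)]

Strategy: write M = P · J · P⁻¹ where J is a Jordan canonical form, so e^{tM} = P · e^{tJ} · P⁻¹, and e^{tJ} can be computed block-by-block.

M has Jordan form
J =
  [6, 1]
  [0, 6]
(up to reordering of blocks).

Per-block formulas:
  For a 2×2 Jordan block J_2(6): exp(t · J_2(6)) = e^(6t)·(I + t·N), where N is the 2×2 nilpotent shift.

After assembling e^{tJ} and conjugating by P, we get:

e^{tM} =
  [-2*t*exp(6*t) + exp(6*t), t*exp(6*t)]
  [-4*t*exp(6*t), 2*t*exp(6*t) + exp(6*t)]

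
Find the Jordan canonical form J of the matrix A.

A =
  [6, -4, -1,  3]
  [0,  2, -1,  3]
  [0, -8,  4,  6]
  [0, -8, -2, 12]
J_2(6) ⊕ J_1(6) ⊕ J_1(6)

The characteristic polynomial is
  det(x·I − A) = x^4 - 24*x^3 + 216*x^2 - 864*x + 1296 = (x - 6)^4

Eigenvalues and multiplicities (the geometric multiplicity of λ is n − rank(A − λI), which equals the number of Jordan blocks for λ):
  λ = 6: algebraic multiplicity = 4, geometric multiplicity = 3

Determining the block sizes for each eigenvalue:
  λ = 6: 3 blocks summing to 4 forces exactly one block of size 2 and the rest size 1 → block sizes [2, 1, 1]

Assembling the blocks gives a Jordan form
J =
  [6, 1, 0, 0]
  [0, 6, 0, 0]
  [0, 0, 6, 0]
  [0, 0, 0, 6]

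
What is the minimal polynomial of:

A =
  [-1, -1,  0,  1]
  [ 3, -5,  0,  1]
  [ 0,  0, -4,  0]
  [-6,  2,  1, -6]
x^3 + 12*x^2 + 48*x + 64

The characteristic polynomial is χ_A(x) = (x + 4)^4, so the eigenvalues are known. The minimal polynomial is
  m_A(x) = Π_λ (x − λ)^{k_λ}
where k_λ is the size of the *largest* Jordan block for λ (equivalently, the smallest k with (A − λI)^k v = 0 for every generalised eigenvector v of λ).

  λ = -4: largest Jordan block has size 3, contributing (x + 4)^3

So m_A(x) = (x + 4)^3 = x^3 + 12*x^2 + 48*x + 64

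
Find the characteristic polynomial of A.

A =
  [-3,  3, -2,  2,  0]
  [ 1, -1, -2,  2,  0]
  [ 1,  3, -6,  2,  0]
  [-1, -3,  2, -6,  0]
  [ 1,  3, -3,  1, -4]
x^5 + 20*x^4 + 160*x^3 + 640*x^2 + 1280*x + 1024

Expanding det(x·I − A) (e.g. by cofactor expansion or by noting that A is similar to its Jordan form J, which has the same characteristic polynomial as A) gives
  χ_A(x) = x^5 + 20*x^4 + 160*x^3 + 640*x^2 + 1280*x + 1024
which factors as (x + 4)^5. The eigenvalues (with algebraic multiplicities) are λ = -4 with multiplicity 5.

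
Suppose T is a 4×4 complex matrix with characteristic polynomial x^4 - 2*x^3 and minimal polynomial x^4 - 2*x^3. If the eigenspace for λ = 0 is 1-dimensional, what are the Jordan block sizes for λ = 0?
Block sizes for λ = 0: [3]

Step 1 — from the characteristic polynomial, algebraic multiplicity of λ = 0 is 3. From dim ker(T − (0)·I) = 1, there are exactly 1 Jordan blocks for λ = 0.
Step 2 — from the minimal polynomial, the factor (x − 0)^3 tells us the largest block for λ = 0 has size 3.
Step 3 — with total size 3, 1 blocks, and largest block 3, the block sizes (in nonincreasing order) are [3].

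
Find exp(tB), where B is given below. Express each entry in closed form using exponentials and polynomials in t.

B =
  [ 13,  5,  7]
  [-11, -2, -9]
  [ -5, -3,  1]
e^{tB} =
  [-9*t^2*exp(4*t)/2 + 9*t*exp(4*t) + exp(4*t), -3*t^2*exp(4*t) + 5*t*exp(4*t), -3*t^2*exp(4*t)/2 + 7*t*exp(4*t)]
  [6*t^2*exp(4*t) - 11*t*exp(4*t), 4*t^2*exp(4*t) - 6*t*exp(4*t) + exp(4*t), 2*t^2*exp(4*t) - 9*t*exp(4*t)]
  [3*t^2*exp(4*t)/2 - 5*t*exp(4*t), t^2*exp(4*t) - 3*t*exp(4*t), t^2*exp(4*t)/2 - 3*t*exp(4*t) + exp(4*t)]

Strategy: write B = P · J · P⁻¹ where J is a Jordan canonical form, so e^{tB} = P · e^{tJ} · P⁻¹, and e^{tJ} can be computed block-by-block.

B has Jordan form
J =
  [4, 1, 0]
  [0, 4, 1]
  [0, 0, 4]
(up to reordering of blocks).

Per-block formulas:
  For a 3×3 Jordan block J_3(4): exp(t · J_3(4)) = e^(4t)·(I + t·N + (t^2/2)·N^2), where N is the 3×3 nilpotent shift.

After assembling e^{tJ} and conjugating by P, we get:

e^{tB} =
  [-9*t^2*exp(4*t)/2 + 9*t*exp(4*t) + exp(4*t), -3*t^2*exp(4*t) + 5*t*exp(4*t), -3*t^2*exp(4*t)/2 + 7*t*exp(4*t)]
  [6*t^2*exp(4*t) - 11*t*exp(4*t), 4*t^2*exp(4*t) - 6*t*exp(4*t) + exp(4*t), 2*t^2*exp(4*t) - 9*t*exp(4*t)]
  [3*t^2*exp(4*t)/2 - 5*t*exp(4*t), t^2*exp(4*t) - 3*t*exp(4*t), t^2*exp(4*t)/2 - 3*t*exp(4*t) + exp(4*t)]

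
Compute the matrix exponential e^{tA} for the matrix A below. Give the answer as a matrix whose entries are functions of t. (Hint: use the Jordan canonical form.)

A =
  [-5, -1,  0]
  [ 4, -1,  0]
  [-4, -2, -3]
e^{tA} =
  [-2*t*exp(-3*t) + exp(-3*t), -t*exp(-3*t), 0]
  [4*t*exp(-3*t), 2*t*exp(-3*t) + exp(-3*t), 0]
  [-4*t*exp(-3*t), -2*t*exp(-3*t), exp(-3*t)]

Strategy: write A = P · J · P⁻¹ where J is a Jordan canonical form, so e^{tA} = P · e^{tJ} · P⁻¹, and e^{tJ} can be computed block-by-block.

A has Jordan form
J =
  [-3,  1,  0]
  [ 0, -3,  0]
  [ 0,  0, -3]
(up to reordering of blocks).

Per-block formulas:
  For a 1×1 block at λ = -3: exp(t · [-3]) = [e^(-3t)].
  For a 2×2 Jordan block J_2(-3): exp(t · J_2(-3)) = e^(-3t)·(I + t·N), where N is the 2×2 nilpotent shift.

After assembling e^{tJ} and conjugating by P, we get:

e^{tA} =
  [-2*t*exp(-3*t) + exp(-3*t), -t*exp(-3*t), 0]
  [4*t*exp(-3*t), 2*t*exp(-3*t) + exp(-3*t), 0]
  [-4*t*exp(-3*t), -2*t*exp(-3*t), exp(-3*t)]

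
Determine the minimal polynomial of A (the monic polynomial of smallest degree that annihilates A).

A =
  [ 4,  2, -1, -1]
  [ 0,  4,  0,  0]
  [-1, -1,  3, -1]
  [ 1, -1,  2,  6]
x^3 - 13*x^2 + 56*x - 80

The characteristic polynomial is χ_A(x) = (x - 5)*(x - 4)^3, so the eigenvalues are known. The minimal polynomial is
  m_A(x) = Π_λ (x − λ)^{k_λ}
where k_λ is the size of the *largest* Jordan block for λ (equivalently, the smallest k with (A − λI)^k v = 0 for every generalised eigenvector v of λ).

  λ = 4: largest Jordan block has size 2, contributing (x − 4)^2
  λ = 5: largest Jordan block has size 1, contributing (x − 5)

So m_A(x) = (x - 5)*(x - 4)^2 = x^3 - 13*x^2 + 56*x - 80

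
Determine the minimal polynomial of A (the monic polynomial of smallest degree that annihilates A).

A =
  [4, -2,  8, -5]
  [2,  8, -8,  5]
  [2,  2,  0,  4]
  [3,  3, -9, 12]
x^3 - 18*x^2 + 108*x - 216

The characteristic polynomial is χ_A(x) = (x - 6)^4, so the eigenvalues are known. The minimal polynomial is
  m_A(x) = Π_λ (x − λ)^{k_λ}
where k_λ is the size of the *largest* Jordan block for λ (equivalently, the smallest k with (A − λI)^k v = 0 for every generalised eigenvector v of λ).

  λ = 6: largest Jordan block has size 3, contributing (x − 6)^3

So m_A(x) = (x - 6)^3 = x^3 - 18*x^2 + 108*x - 216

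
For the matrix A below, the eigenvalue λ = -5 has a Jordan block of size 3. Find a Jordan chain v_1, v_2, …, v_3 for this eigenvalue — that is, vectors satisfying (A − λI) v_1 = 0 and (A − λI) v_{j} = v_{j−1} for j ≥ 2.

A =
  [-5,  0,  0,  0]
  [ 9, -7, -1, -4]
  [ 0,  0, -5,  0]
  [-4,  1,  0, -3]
A Jordan chain for λ = -5 of length 3:
v_1 = (0, -2, 0, 1)ᵀ
v_2 = (0, 9, 0, -4)ᵀ
v_3 = (1, 0, 0, 0)ᵀ

Let N = A − (-5)·I. We want v_3 with N^3 v_3 = 0 but N^2 v_3 ≠ 0; then v_{j-1} := N · v_j for j = 3, …, 2.

Pick v_3 = (1, 0, 0, 0)ᵀ.
Then v_2 = N · v_3 = (0, 9, 0, -4)ᵀ.
Then v_1 = N · v_2 = (0, -2, 0, 1)ᵀ.

Sanity check: (A − (-5)·I) v_1 = (0, 0, 0, 0)ᵀ = 0. ✓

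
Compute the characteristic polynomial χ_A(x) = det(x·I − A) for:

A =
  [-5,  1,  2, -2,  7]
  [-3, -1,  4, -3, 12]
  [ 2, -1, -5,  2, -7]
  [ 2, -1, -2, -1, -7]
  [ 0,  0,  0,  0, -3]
x^5 + 15*x^4 + 90*x^3 + 270*x^2 + 405*x + 243

Expanding det(x·I − A) (e.g. by cofactor expansion or by noting that A is similar to its Jordan form J, which has the same characteristic polynomial as A) gives
  χ_A(x) = x^5 + 15*x^4 + 90*x^3 + 270*x^2 + 405*x + 243
which factors as (x + 3)^5. The eigenvalues (with algebraic multiplicities) are λ = -3 with multiplicity 5.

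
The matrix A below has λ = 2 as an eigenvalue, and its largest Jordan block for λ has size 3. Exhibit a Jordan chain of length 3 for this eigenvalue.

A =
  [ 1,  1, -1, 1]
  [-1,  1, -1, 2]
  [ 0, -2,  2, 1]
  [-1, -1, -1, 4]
A Jordan chain for λ = 2 of length 3:
v_1 = (-1, 0, 1, 0)ᵀ
v_2 = (-1, -1, 0, -1)ᵀ
v_3 = (1, 0, 0, 0)ᵀ

Let N = A − (2)·I. We want v_3 with N^3 v_3 = 0 but N^2 v_3 ≠ 0; then v_{j-1} := N · v_j for j = 3, …, 2.

Pick v_3 = (1, 0, 0, 0)ᵀ.
Then v_2 = N · v_3 = (-1, -1, 0, -1)ᵀ.
Then v_1 = N · v_2 = (-1, 0, 1, 0)ᵀ.

Sanity check: (A − (2)·I) v_1 = (0, 0, 0, 0)ᵀ = 0. ✓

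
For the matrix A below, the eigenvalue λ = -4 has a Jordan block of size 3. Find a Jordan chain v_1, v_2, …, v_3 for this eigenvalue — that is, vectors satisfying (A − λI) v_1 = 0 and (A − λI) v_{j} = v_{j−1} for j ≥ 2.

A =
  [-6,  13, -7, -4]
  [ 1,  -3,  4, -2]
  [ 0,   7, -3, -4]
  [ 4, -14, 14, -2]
A Jordan chain for λ = -4 of length 3:
v_1 = (2, -2, -2, -4)ᵀ
v_2 = (-3, 9, 7, 18)ᵀ
v_3 = (8, 1, 0, 0)ᵀ

Let N = A − (-4)·I. We want v_3 with N^3 v_3 = 0 but N^2 v_3 ≠ 0; then v_{j-1} := N · v_j for j = 3, …, 2.

Pick v_3 = (8, 1, 0, 0)ᵀ.
Then v_2 = N · v_3 = (-3, 9, 7, 18)ᵀ.
Then v_1 = N · v_2 = (2, -2, -2, -4)ᵀ.

Sanity check: (A − (-4)·I) v_1 = (0, 0, 0, 0)ᵀ = 0. ✓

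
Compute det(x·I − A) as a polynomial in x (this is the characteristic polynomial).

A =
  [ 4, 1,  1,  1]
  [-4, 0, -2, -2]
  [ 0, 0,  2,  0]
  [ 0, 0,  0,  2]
x^4 - 8*x^3 + 24*x^2 - 32*x + 16

Expanding det(x·I − A) (e.g. by cofactor expansion or by noting that A is similar to its Jordan form J, which has the same characteristic polynomial as A) gives
  χ_A(x) = x^4 - 8*x^3 + 24*x^2 - 32*x + 16
which factors as (x - 2)^4. The eigenvalues (with algebraic multiplicities) are λ = 2 with multiplicity 4.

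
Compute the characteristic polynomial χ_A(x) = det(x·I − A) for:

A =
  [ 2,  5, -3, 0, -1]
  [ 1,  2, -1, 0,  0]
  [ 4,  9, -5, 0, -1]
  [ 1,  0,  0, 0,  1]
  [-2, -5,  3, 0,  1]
x^5

Expanding det(x·I − A) (e.g. by cofactor expansion or by noting that A is similar to its Jordan form J, which has the same characteristic polynomial as A) gives
  χ_A(x) = x^5
which factors as x^5. The eigenvalues (with algebraic multiplicities) are λ = 0 with multiplicity 5.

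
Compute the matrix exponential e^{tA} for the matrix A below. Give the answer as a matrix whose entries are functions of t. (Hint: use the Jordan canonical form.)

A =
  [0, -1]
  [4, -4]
e^{tA} =
  [2*t*exp(-2*t) + exp(-2*t), -t*exp(-2*t)]
  [4*t*exp(-2*t), -2*t*exp(-2*t) + exp(-2*t)]

Strategy: write A = P · J · P⁻¹ where J is a Jordan canonical form, so e^{tA} = P · e^{tJ} · P⁻¹, and e^{tJ} can be computed block-by-block.

A has Jordan form
J =
  [-2,  1]
  [ 0, -2]
(up to reordering of blocks).

Per-block formulas:
  For a 2×2 Jordan block J_2(-2): exp(t · J_2(-2)) = e^(-2t)·(I + t·N), where N is the 2×2 nilpotent shift.

After assembling e^{tJ} and conjugating by P, we get:

e^{tA} =
  [2*t*exp(-2*t) + exp(-2*t), -t*exp(-2*t)]
  [4*t*exp(-2*t), -2*t*exp(-2*t) + exp(-2*t)]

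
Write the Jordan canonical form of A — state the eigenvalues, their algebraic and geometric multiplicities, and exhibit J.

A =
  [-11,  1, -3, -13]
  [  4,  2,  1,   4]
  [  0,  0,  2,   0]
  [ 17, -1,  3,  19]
J_3(2) ⊕ J_1(6)

The characteristic polynomial is
  det(x·I − A) = x^4 - 12*x^3 + 48*x^2 - 80*x + 48 = (x - 6)*(x - 2)^3

Eigenvalues and multiplicities (the geometric multiplicity of λ is n − rank(A − λI), which equals the number of Jordan blocks for λ):
  λ = 2: algebraic multiplicity = 3, geometric multiplicity = 1
  λ = 6: algebraic multiplicity = 1, geometric multiplicity = 1

Determining the block sizes for each eigenvalue:
  λ = 2: one block (gm = 1), so the single block has size am = 3 → block sizes [3]
  λ = 6: one block (gm = 1), so the single block has size am = 1 → block sizes [1]

Assembling the blocks gives a Jordan form
J =
  [2, 1, 0, 0]
  [0, 2, 1, 0]
  [0, 0, 2, 0]
  [0, 0, 0, 6]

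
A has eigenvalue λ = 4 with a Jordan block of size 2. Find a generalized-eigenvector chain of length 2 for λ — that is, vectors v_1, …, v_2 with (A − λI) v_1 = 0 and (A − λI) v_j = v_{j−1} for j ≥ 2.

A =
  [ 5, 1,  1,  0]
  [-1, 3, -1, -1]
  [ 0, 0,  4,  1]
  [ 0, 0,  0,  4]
A Jordan chain for λ = 4 of length 2:
v_1 = (1, -1, 0, 0)ᵀ
v_2 = (1, 0, 0, 0)ᵀ

Let N = A − (4)·I. We want v_2 with N^2 v_2 = 0 but N^1 v_2 ≠ 0; then v_{j-1} := N · v_j for j = 2, …, 2.

Pick v_2 = (1, 0, 0, 0)ᵀ.
Then v_1 = N · v_2 = (1, -1, 0, 0)ᵀ.

Sanity check: (A − (4)·I) v_1 = (0, 0, 0, 0)ᵀ = 0. ✓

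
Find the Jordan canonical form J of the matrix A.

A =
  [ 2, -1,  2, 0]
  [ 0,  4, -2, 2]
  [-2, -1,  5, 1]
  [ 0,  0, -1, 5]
J_3(4) ⊕ J_1(4)

The characteristic polynomial is
  det(x·I − A) = x^4 - 16*x^3 + 96*x^2 - 256*x + 256 = (x - 4)^4

Eigenvalues and multiplicities (the geometric multiplicity of λ is n − rank(A − λI), which equals the number of Jordan blocks for λ):
  λ = 4: algebraic multiplicity = 4, geometric multiplicity = 2

Determining the block sizes for each eigenvalue:
  λ = 4: with am = 4 and gm = 2, the partition is not yet determined (e.g. several partitions of 4 into 2 parts exist). Let N = A − (4)·I. Computing rank(N^1) = 2, rank(N^2) = 1, rank(N^3) = 0; the number of blocks of size ≥ j is rank(N^{j−1}) − rank(N^j), giving [2, 1, 1]. So we have 1 block(s) of size 3, 1 block(s) of size 1 → block sizes [3, 1]

Assembling the blocks gives a Jordan form
J =
  [4, 1, 0, 0]
  [0, 4, 1, 0]
  [0, 0, 4, 0]
  [0, 0, 0, 4]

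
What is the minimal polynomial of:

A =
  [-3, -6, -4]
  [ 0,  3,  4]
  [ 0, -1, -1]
x^3 + x^2 - 5*x + 3

The characteristic polynomial is χ_A(x) = (x - 1)^2*(x + 3), so the eigenvalues are known. The minimal polynomial is
  m_A(x) = Π_λ (x − λ)^{k_λ}
where k_λ is the size of the *largest* Jordan block for λ (equivalently, the smallest k with (A − λI)^k v = 0 for every generalised eigenvector v of λ).

  λ = -3: largest Jordan block has size 1, contributing (x + 3)
  λ = 1: largest Jordan block has size 2, contributing (x − 1)^2

So m_A(x) = (x - 1)^2*(x + 3) = x^3 + x^2 - 5*x + 3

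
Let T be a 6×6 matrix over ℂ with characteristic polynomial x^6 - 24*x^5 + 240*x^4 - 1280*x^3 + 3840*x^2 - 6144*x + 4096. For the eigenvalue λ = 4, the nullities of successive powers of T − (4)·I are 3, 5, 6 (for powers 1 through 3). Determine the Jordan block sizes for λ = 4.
Block sizes for λ = 4: [3, 2, 1]

From the dimensions of kernels of powers, the number of Jordan blocks of size at least j is d_j − d_{j−1} where d_j = dim ker(N^j) (with d_0 = 0). Computing the differences gives [3, 2, 1].
The number of blocks of size exactly k is (#blocks of size ≥ k) − (#blocks of size ≥ k + 1), so the partition is: 1 block(s) of size 1, 1 block(s) of size 2, 1 block(s) of size 3.
In nonincreasing order the block sizes are [3, 2, 1].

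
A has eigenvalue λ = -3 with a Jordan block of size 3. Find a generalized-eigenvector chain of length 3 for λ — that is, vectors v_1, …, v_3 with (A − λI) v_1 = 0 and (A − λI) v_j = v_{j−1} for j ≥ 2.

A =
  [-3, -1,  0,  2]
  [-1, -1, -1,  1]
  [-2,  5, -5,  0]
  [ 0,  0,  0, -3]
A Jordan chain for λ = -3 of length 3:
v_1 = (1, 0, -1, 0)ᵀ
v_2 = (0, -1, -2, 0)ᵀ
v_3 = (1, 0, 0, 0)ᵀ

Let N = A − (-3)·I. We want v_3 with N^3 v_3 = 0 but N^2 v_3 ≠ 0; then v_{j-1} := N · v_j for j = 3, …, 2.

Pick v_3 = (1, 0, 0, 0)ᵀ.
Then v_2 = N · v_3 = (0, -1, -2, 0)ᵀ.
Then v_1 = N · v_2 = (1, 0, -1, 0)ᵀ.

Sanity check: (A − (-3)·I) v_1 = (0, 0, 0, 0)ᵀ = 0. ✓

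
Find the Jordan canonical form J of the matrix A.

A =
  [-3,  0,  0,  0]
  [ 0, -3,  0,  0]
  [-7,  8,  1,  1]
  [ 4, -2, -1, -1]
J_1(-3) ⊕ J_1(-3) ⊕ J_2(0)

The characteristic polynomial is
  det(x·I − A) = x^4 + 6*x^3 + 9*x^2 = x^2*(x + 3)^2

Eigenvalues and multiplicities (the geometric multiplicity of λ is n − rank(A − λI), which equals the number of Jordan blocks for λ):
  λ = -3: algebraic multiplicity = 2, geometric multiplicity = 2
  λ = 0: algebraic multiplicity = 2, geometric multiplicity = 1

Determining the block sizes for each eigenvalue:
  λ = -3: gm = am = 2, so every block has size 1 → block sizes [1, 1]
  λ = 0: one block (gm = 1), so the single block has size am = 2 → block sizes [2]

Assembling the blocks gives a Jordan form
J =
  [-3,  0, 0, 0]
  [ 0, -3, 0, 0]
  [ 0,  0, 0, 1]
  [ 0,  0, 0, 0]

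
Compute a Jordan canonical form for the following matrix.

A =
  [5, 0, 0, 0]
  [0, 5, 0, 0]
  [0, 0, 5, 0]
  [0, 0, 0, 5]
J_1(5) ⊕ J_1(5) ⊕ J_1(5) ⊕ J_1(5)

The characteristic polynomial is
  det(x·I − A) = x^4 - 20*x^3 + 150*x^2 - 500*x + 625 = (x - 5)^4

Eigenvalues and multiplicities (the geometric multiplicity of λ is n − rank(A − λI), which equals the number of Jordan blocks for λ):
  λ = 5: algebraic multiplicity = 4, geometric multiplicity = 4

Determining the block sizes for each eigenvalue:
  λ = 5: gm = am = 4, so every block has size 1 → block sizes [1, 1, 1, 1]

Assembling the blocks gives a Jordan form
J =
  [5, 0, 0, 0]
  [0, 5, 0, 0]
  [0, 0, 5, 0]
  [0, 0, 0, 5]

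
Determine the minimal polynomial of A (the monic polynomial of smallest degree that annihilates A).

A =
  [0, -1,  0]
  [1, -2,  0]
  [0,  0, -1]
x^2 + 2*x + 1

The characteristic polynomial is χ_A(x) = (x + 1)^3, so the eigenvalues are known. The minimal polynomial is
  m_A(x) = Π_λ (x − λ)^{k_λ}
where k_λ is the size of the *largest* Jordan block for λ (equivalently, the smallest k with (A − λI)^k v = 0 for every generalised eigenvector v of λ).

  λ = -1: largest Jordan block has size 2, contributing (x + 1)^2

So m_A(x) = (x + 1)^2 = x^2 + 2*x + 1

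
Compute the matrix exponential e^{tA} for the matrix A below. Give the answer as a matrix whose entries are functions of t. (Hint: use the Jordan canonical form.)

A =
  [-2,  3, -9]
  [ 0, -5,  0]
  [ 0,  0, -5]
e^{tA} =
  [exp(-2*t), exp(-2*t) - exp(-5*t), -3*exp(-2*t) + 3*exp(-5*t)]
  [0, exp(-5*t), 0]
  [0, 0, exp(-5*t)]

Strategy: write A = P · J · P⁻¹ where J is a Jordan canonical form, so e^{tA} = P · e^{tJ} · P⁻¹, and e^{tJ} can be computed block-by-block.

A has Jordan form
J =
  [-5,  0,  0]
  [ 0, -5,  0]
  [ 0,  0, -2]
(up to reordering of blocks).

Per-block formulas:
  For a 1×1 block at λ = -5: exp(t · [-5]) = [e^(-5t)].
  For a 1×1 block at λ = -2: exp(t · [-2]) = [e^(-2t)].

After assembling e^{tJ} and conjugating by P, we get:

e^{tA} =
  [exp(-2*t), exp(-2*t) - exp(-5*t), -3*exp(-2*t) + 3*exp(-5*t)]
  [0, exp(-5*t), 0]
  [0, 0, exp(-5*t)]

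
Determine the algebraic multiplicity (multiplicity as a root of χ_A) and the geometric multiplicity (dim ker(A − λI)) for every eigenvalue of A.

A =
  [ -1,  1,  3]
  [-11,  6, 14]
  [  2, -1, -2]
λ = 1: alg = 3, geom = 1

Step 1 — factor the characteristic polynomial to read off the algebraic multiplicities:
  χ_A(x) = (x - 1)^3

Step 2 — compute geometric multiplicities via the rank-nullity identity g(λ) = n − rank(A − λI):
  rank(A − (1)·I) = 2, so dim ker(A − (1)·I) = n − 2 = 1

Summary:
  λ = 1: algebraic multiplicity = 3, geometric multiplicity = 1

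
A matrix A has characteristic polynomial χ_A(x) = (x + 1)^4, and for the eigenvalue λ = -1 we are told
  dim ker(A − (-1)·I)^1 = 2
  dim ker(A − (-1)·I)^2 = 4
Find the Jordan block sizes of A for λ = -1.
Block sizes for λ = -1: [2, 2]

From the dimensions of kernels of powers, the number of Jordan blocks of size at least j is d_j − d_{j−1} where d_j = dim ker(N^j) (with d_0 = 0). Computing the differences gives [2, 2].
The number of blocks of size exactly k is (#blocks of size ≥ k) − (#blocks of size ≥ k + 1), so the partition is: 2 block(s) of size 2.
In nonincreasing order the block sizes are [2, 2].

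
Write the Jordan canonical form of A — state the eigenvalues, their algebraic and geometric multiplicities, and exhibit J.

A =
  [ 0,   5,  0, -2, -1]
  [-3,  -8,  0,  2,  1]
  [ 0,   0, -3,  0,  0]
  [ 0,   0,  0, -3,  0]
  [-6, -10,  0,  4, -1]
J_2(-3) ⊕ J_1(-3) ⊕ J_1(-3) ⊕ J_1(-3)

The characteristic polynomial is
  det(x·I − A) = x^5 + 15*x^4 + 90*x^3 + 270*x^2 + 405*x + 243 = (x + 3)^5

Eigenvalues and multiplicities (the geometric multiplicity of λ is n − rank(A − λI), which equals the number of Jordan blocks for λ):
  λ = -3: algebraic multiplicity = 5, geometric multiplicity = 4

Determining the block sizes for each eigenvalue:
  λ = -3: 4 blocks summing to 5 forces exactly one block of size 2 and the rest size 1 → block sizes [2, 1, 1, 1]

Assembling the blocks gives a Jordan form
J =
  [-3,  1,  0,  0,  0]
  [ 0, -3,  0,  0,  0]
  [ 0,  0, -3,  0,  0]
  [ 0,  0,  0, -3,  0]
  [ 0,  0,  0,  0, -3]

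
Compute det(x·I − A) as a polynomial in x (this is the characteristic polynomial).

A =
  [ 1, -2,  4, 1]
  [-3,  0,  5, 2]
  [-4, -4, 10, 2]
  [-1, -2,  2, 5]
x^4 - 16*x^3 + 96*x^2 - 256*x + 256

Expanding det(x·I − A) (e.g. by cofactor expansion or by noting that A is similar to its Jordan form J, which has the same characteristic polynomial as A) gives
  χ_A(x) = x^4 - 16*x^3 + 96*x^2 - 256*x + 256
which factors as (x - 4)^4. The eigenvalues (with algebraic multiplicities) are λ = 4 with multiplicity 4.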